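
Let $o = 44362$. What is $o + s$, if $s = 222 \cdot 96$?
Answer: $65674$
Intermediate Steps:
$s = 21312$
$o + s = 44362 + 21312 = 65674$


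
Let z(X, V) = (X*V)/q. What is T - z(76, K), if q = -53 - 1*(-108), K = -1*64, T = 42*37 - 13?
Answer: 89619/55 ≈ 1629.4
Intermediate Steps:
T = 1541 (T = 1554 - 13 = 1541)
K = -64
q = 55 (q = -53 + 108 = 55)
z(X, V) = V*X/55 (z(X, V) = (X*V)/55 = (V*X)*(1/55) = V*X/55)
T - z(76, K) = 1541 - (-64)*76/55 = 1541 - 1*(-4864/55) = 1541 + 4864/55 = 89619/55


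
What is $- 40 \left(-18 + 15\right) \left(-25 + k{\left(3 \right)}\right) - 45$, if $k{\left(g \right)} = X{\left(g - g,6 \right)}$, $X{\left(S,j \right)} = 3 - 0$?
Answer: $-2685$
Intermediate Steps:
$X{\left(S,j \right)} = 3$ ($X{\left(S,j \right)} = 3 + 0 = 3$)
$k{\left(g \right)} = 3$
$- 40 \left(-18 + 15\right) \left(-25 + k{\left(3 \right)}\right) - 45 = - 40 \left(-18 + 15\right) \left(-25 + 3\right) - 45 = - 40 \left(\left(-3\right) \left(-22\right)\right) - 45 = \left(-40\right) 66 - 45 = -2640 - 45 = -2685$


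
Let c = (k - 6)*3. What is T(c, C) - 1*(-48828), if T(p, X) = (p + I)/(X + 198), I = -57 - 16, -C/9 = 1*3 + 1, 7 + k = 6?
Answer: 3955021/81 ≈ 48827.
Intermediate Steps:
k = -1 (k = -7 + 6 = -1)
C = -36 (C = -9*(1*3 + 1) = -9*(3 + 1) = -9*4 = -36)
c = -21 (c = (-1 - 6)*3 = -7*3 = -21)
I = -73
T(p, X) = (-73 + p)/(198 + X) (T(p, X) = (p - 73)/(X + 198) = (-73 + p)/(198 + X))
T(c, C) - 1*(-48828) = (-73 - 21)/(198 - 36) - 1*(-48828) = -94/162 + 48828 = (1/162)*(-94) + 48828 = -47/81 + 48828 = 3955021/81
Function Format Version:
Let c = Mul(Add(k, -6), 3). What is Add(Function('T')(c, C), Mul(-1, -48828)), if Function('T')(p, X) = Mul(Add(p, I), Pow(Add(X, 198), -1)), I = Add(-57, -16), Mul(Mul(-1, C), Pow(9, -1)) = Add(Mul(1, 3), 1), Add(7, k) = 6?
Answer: Rational(3955021, 81) ≈ 48827.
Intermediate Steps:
k = -1 (k = Add(-7, 6) = -1)
C = -36 (C = Mul(-9, Add(Mul(1, 3), 1)) = Mul(-9, Add(3, 1)) = Mul(-9, 4) = -36)
c = -21 (c = Mul(Add(-1, -6), 3) = Mul(-7, 3) = -21)
I = -73
Function('T')(p, X) = Mul(Pow(Add(198, X), -1), Add(-73, p)) (Function('T')(p, X) = Mul(Add(p, -73), Pow(Add(X, 198), -1)) = Mul(Add(-73, p), Pow(Add(198, X), -1)) = Mul(Pow(Add(198, X), -1), Add(-73, p)))
Add(Function('T')(c, C), Mul(-1, -48828)) = Add(Mul(Pow(Add(198, -36), -1), Add(-73, -21)), Mul(-1, -48828)) = Add(Mul(Pow(162, -1), -94), 48828) = Add(Mul(Rational(1, 162), -94), 48828) = Add(Rational(-47, 81), 48828) = Rational(3955021, 81)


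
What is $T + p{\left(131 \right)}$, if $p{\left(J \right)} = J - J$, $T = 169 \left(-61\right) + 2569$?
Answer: $-7740$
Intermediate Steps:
$T = -7740$ ($T = -10309 + 2569 = -7740$)
$p{\left(J \right)} = 0$
$T + p{\left(131 \right)} = -7740 + 0 = -7740$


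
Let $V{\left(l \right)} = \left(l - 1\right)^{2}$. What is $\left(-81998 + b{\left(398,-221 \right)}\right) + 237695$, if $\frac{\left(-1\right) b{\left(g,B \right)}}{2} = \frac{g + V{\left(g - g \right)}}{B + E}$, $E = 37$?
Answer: $\frac{14324523}{92} \approx 1.557 \cdot 10^{5}$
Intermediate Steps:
$V{\left(l \right)} = \left(-1 + l\right)^{2}$
$b{\left(g,B \right)} = - \frac{2 \left(1 + g\right)}{37 + B}$ ($b{\left(g,B \right)} = - 2 \frac{g + \left(-1 + \left(g - g\right)\right)^{2}}{B + 37} = - 2 \frac{g + \left(-1 + 0\right)^{2}}{37 + B} = - 2 \frac{g + \left(-1\right)^{2}}{37 + B} = - 2 \frac{g + 1}{37 + B} = - 2 \frac{1 + g}{37 + B} = - \frac{2 \left(1 + g\right)}{37 + B}$)
$\left(-81998 + b{\left(398,-221 \right)}\right) + 237695 = \left(-81998 + \frac{2 \left(-1 - 398\right)}{37 - 221}\right) + 237695 = \left(-81998 + \frac{2 \left(-1 - 398\right)}{-184}\right) + 237695 = \left(-81998 + 2 \left(- \frac{1}{184}\right) \left(-399\right)\right) + 237695 = \left(-81998 + \frac{399}{92}\right) + 237695 = - \frac{7543417}{92} + 237695 = \frac{14324523}{92}$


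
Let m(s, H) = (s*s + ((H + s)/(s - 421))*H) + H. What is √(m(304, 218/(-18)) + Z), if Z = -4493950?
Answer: 2*I*√135567789994/351 ≈ 2098.0*I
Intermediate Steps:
m(s, H) = H + s² + H*(H + s)/(-421 + s) (m(s, H) = (s² + ((H + s)/(-421 + s))*H) + H = (s² + H*(H + s)/(-421 + s)) + H = H + s² + H*(H + s)/(-421 + s))
√(m(304, 218/(-18)) + Z) = √(((218/(-18))² + 304³ - 91778/(-18) - 421*304² + 2*(218/(-18))*304)/(-421 + 304) - 4493950) = √(((218*(-1/18))² + 28094464 - 91778*(-1)/18 - 421*92416 + 2*(218*(-1/18))*304)/(-117) - 4493950) = √(-((-109/9)² + 28094464 - 421*(-109/9) - 38907136 + 2*(-109/9)*304)/117 - 4493950) = √(-(11881/81 + 28094464 + 45889/9 - 38907136 - 66272/9)/117 - 4493950) = √(-1/117*(-875997998/81) - 4493950) = √(875997998/9477 - 4493950) = √(-41713166152/9477) = 2*I*√135567789994/351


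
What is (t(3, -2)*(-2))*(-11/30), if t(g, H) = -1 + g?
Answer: 22/15 ≈ 1.4667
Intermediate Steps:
(t(3, -2)*(-2))*(-11/30) = ((-1 + 3)*(-2))*(-11/30) = (2*(-2))*(-11*1/30) = -4*(-11/30) = 22/15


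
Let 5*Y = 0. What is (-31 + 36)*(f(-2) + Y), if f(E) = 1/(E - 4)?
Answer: -⅚ ≈ -0.83333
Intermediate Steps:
Y = 0 (Y = (⅕)*0 = 0)
f(E) = 1/(-4 + E)
(-31 + 36)*(f(-2) + Y) = (-31 + 36)*(1/(-4 - 2) + 0) = 5*(1/(-6) + 0) = 5*(-⅙ + 0) = 5*(-⅙) = -⅚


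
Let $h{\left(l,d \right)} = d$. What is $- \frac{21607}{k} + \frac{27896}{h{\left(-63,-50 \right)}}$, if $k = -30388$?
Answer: $- \frac{423311649}{759700} \approx -557.21$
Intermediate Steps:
$- \frac{21607}{k} + \frac{27896}{h{\left(-63,-50 \right)}} = - \frac{21607}{-30388} + \frac{27896}{-50} = \left(-21607\right) \left(- \frac{1}{30388}\right) + 27896 \left(- \frac{1}{50}\right) = \frac{21607}{30388} - \frac{13948}{25} = - \frac{423311649}{759700}$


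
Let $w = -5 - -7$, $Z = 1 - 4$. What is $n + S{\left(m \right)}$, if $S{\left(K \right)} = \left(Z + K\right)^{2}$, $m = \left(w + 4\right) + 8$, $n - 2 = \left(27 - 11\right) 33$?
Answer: $651$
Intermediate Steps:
$n = 530$ ($n = 2 + \left(27 - 11\right) 33 = 2 + 16 \cdot 33 = 2 + 528 = 530$)
$Z = -3$ ($Z = 1 - 4 = -3$)
$w = 2$ ($w = -5 + 7 = 2$)
$m = 14$ ($m = \left(2 + 4\right) + 8 = 6 + 8 = 14$)
$S{\left(K \right)} = \left(-3 + K\right)^{2}$
$n + S{\left(m \right)} = 530 + \left(-3 + 14\right)^{2} = 530 + 11^{2} = 530 + 121 = 651$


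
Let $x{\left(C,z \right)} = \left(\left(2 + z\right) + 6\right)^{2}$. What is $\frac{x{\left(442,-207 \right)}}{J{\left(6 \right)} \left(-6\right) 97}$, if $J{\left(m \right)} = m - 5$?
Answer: $- \frac{39601}{582} \approx -68.043$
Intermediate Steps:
$J{\left(m \right)} = -5 + m$ ($J{\left(m \right)} = m - 5 = -5 + m$)
$x{\left(C,z \right)} = \left(8 + z\right)^{2}$
$\frac{x{\left(442,-207 \right)}}{J{\left(6 \right)} \left(-6\right) 97} = \frac{\left(8 - 207\right)^{2}}{\left(-5 + 6\right) \left(-6\right) 97} = \frac{\left(-199\right)^{2}}{1 \left(-6\right) 97} = \frac{39601}{\left(-6\right) 97} = \frac{39601}{-582} = 39601 \left(- \frac{1}{582}\right) = - \frac{39601}{582}$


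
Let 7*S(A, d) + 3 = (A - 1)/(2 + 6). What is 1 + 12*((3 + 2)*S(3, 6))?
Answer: -158/7 ≈ -22.571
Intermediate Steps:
S(A, d) = -25/56 + A/56 (S(A, d) = -3/7 + ((A - 1)/(2 + 6))/7 = -3/7 + ((-1 + A)/8)/7 = -3/7 + ((-1 + A)*(⅛))/7 = -3/7 + (-⅛ + A/8)/7 = -3/7 + (-1/56 + A/56) = -25/56 + A/56)
1 + 12*((3 + 2)*S(3, 6)) = 1 + 12*((3 + 2)*(-25/56 + (1/56)*3)) = 1 + 12*(5*(-25/56 + 3/56)) = 1 + 12*(5*(-11/28)) = 1 + 12*(-55/28) = 1 - 165/7 = -158/7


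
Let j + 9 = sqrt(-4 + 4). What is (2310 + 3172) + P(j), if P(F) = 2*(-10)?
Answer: 5462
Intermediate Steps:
j = -9 (j = -9 + sqrt(-4 + 4) = -9 + sqrt(0) = -9 + 0 = -9)
P(F) = -20
(2310 + 3172) + P(j) = (2310 + 3172) - 20 = 5482 - 20 = 5462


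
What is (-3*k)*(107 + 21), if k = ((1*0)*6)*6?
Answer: 0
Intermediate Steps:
k = 0 (k = (0*6)*6 = 0*6 = 0)
(-3*k)*(107 + 21) = (-3*0)*(107 + 21) = 0*128 = 0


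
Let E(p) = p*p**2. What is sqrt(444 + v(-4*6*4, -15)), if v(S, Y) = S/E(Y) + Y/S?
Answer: sqrt(159906490)/600 ≈ 21.076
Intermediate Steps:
E(p) = p**3
v(S, Y) = S/Y**3 + Y/S (v(S, Y) = S/(Y**3) + Y/S = S/Y**3 + Y/S)
sqrt(444 + v(-4*6*4, -15)) = sqrt(444 + ((-4*6*4)/(-15)**3 - 15/(-4*6*4))) = sqrt(444 + (-24*4*(-1/3375) - 15/((-24*4)))) = sqrt(444 + (-96*(-1/3375) - 15/(-96))) = sqrt(444 + (32/1125 - 15*(-1/96))) = sqrt(444 + (32/1125 + 5/32)) = sqrt(444 + 6649/36000) = sqrt(15990649/36000) = sqrt(159906490)/600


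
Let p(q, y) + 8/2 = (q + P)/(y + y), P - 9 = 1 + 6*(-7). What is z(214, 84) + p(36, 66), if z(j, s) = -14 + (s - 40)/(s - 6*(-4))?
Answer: -5216/297 ≈ -17.562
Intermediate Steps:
P = -32 (P = 9 + (1 + 6*(-7)) = 9 + (1 - 42) = 9 - 41 = -32)
p(q, y) = -4 + (-32 + q)/(2*y) (p(q, y) = -4 + (q - 32)/(y + y) = -4 + (-32 + q)/((2*y)) = -4 + (-32 + q)*(1/(2*y)) = -4 + (-32 + q)/(2*y))
z(j, s) = -14 + (-40 + s)/(24 + s) (z(j, s) = -14 + (-40 + s)/(s + 24) = -14 + (-40 + s)/(24 + s))
z(214, 84) + p(36, 66) = (-376 - 13*84)/(24 + 84) + (½)*(-32 + 36 - 8*66)/66 = (-376 - 1092)/108 + (½)*(1/66)*(-32 + 36 - 528) = (1/108)*(-1468) + (½)*(1/66)*(-524) = -367/27 - 131/33 = -5216/297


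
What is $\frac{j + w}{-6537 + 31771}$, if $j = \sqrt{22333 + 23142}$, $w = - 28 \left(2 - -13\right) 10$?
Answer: $- \frac{2100}{12617} + \frac{5 \sqrt{1819}}{25234} \approx -0.15799$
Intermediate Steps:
$w = -4200$ ($w = - 28 \left(2 + 13\right) 10 = \left(-28\right) 15 \cdot 10 = \left(-420\right) 10 = -4200$)
$j = 5 \sqrt{1819}$ ($j = \sqrt{45475} = 5 \sqrt{1819} \approx 213.25$)
$\frac{j + w}{-6537 + 31771} = \frac{5 \sqrt{1819} - 4200}{-6537 + 31771} = \frac{-4200 + 5 \sqrt{1819}}{25234} = \left(-4200 + 5 \sqrt{1819}\right) \frac{1}{25234} = - \frac{2100}{12617} + \frac{5 \sqrt{1819}}{25234}$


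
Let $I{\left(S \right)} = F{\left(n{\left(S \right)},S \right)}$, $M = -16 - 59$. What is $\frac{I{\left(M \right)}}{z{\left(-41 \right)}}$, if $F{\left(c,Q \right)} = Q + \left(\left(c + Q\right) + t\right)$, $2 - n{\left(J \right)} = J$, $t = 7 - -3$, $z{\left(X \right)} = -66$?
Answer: $\frac{21}{22} \approx 0.95455$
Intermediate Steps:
$t = 10$ ($t = 7 + 3 = 10$)
$n{\left(J \right)} = 2 - J$
$M = -75$
$F{\left(c,Q \right)} = 10 + c + 2 Q$ ($F{\left(c,Q \right)} = Q + \left(\left(c + Q\right) + 10\right) = Q + \left(\left(Q + c\right) + 10\right) = Q + \left(10 + Q + c\right) = 10 + c + 2 Q$)
$I{\left(S \right)} = 12 + S$ ($I{\left(S \right)} = 10 - \left(-2 + S\right) + 2 S = 12 + S$)
$\frac{I{\left(M \right)}}{z{\left(-41 \right)}} = \frac{12 - 75}{-66} = \left(-63\right) \left(- \frac{1}{66}\right) = \frac{21}{22}$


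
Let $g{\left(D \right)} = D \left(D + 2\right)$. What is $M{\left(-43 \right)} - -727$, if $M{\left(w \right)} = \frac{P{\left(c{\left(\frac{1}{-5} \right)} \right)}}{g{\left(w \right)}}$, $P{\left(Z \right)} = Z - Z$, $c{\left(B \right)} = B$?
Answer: $727$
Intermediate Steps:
$g{\left(D \right)} = D \left(2 + D\right)$
$P{\left(Z \right)} = 0$
$M{\left(w \right)} = 0$ ($M{\left(w \right)} = \frac{0}{w \left(2 + w\right)} = 0 \frac{1}{w \left(2 + w\right)} = 0$)
$M{\left(-43 \right)} - -727 = 0 - -727 = 0 + 727 = 727$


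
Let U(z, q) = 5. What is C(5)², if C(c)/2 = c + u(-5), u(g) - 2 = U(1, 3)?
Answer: 576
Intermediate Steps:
u(g) = 7 (u(g) = 2 + 5 = 7)
C(c) = 14 + 2*c (C(c) = 2*(c + 7) = 2*(7 + c) = 14 + 2*c)
C(5)² = (14 + 2*5)² = (14 + 10)² = 24² = 576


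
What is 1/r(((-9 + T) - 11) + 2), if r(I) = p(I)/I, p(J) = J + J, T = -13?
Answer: 1/2 ≈ 0.50000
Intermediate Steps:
p(J) = 2*J
r(I) = 2 (r(I) = (2*I)/I = 2)
1/r(((-9 + T) - 11) + 2) = 1/2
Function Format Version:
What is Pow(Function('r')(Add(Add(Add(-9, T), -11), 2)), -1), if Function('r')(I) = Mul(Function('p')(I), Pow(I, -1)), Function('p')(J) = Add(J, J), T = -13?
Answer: Rational(1, 2) ≈ 0.50000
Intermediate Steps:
Function('p')(J) = Mul(2, J)
Function('r')(I) = 2 (Function('r')(I) = Mul(Mul(2, I), Pow(I, -1)) = 2)
Pow(Function('r')(Add(Add(Add(-9, T), -11), 2)), -1) = Pow(2, -1) = Rational(1, 2)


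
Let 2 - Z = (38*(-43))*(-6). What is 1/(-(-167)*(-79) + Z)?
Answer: -1/22995 ≈ -4.3488e-5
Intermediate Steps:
Z = -9802 (Z = 2 - 38*(-43)*(-6) = 2 - (-1634)*(-6) = 2 - 1*9804 = 2 - 9804 = -9802)
1/(-(-167)*(-79) + Z) = 1/(-(-167)*(-79) - 9802) = 1/(-1*13193 - 9802) = 1/(-13193 - 9802) = 1/(-22995) = -1/22995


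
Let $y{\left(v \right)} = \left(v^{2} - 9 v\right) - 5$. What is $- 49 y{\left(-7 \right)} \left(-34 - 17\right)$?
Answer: $267393$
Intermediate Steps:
$y{\left(v \right)} = -5 + v^{2} - 9 v$
$- 49 y{\left(-7 \right)} \left(-34 - 17\right) = - 49 \left(-5 + \left(-7\right)^{2} - -63\right) \left(-34 - 17\right) = - 49 \left(-5 + 49 + 63\right) \left(-34 - 17\right) = \left(-49\right) 107 \left(-51\right) = \left(-5243\right) \left(-51\right) = 267393$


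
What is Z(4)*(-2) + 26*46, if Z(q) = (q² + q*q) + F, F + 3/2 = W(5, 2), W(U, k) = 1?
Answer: 1133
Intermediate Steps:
F = -½ (F = -3/2 + 1 = -½ ≈ -0.50000)
Z(q) = -½ + 2*q² (Z(q) = (q² + q*q) - ½ = (q² + q²) - ½ = 2*q² - ½ = -½ + 2*q²)
Z(4)*(-2) + 26*46 = (-½ + 2*4²)*(-2) + 26*46 = (-½ + 2*16)*(-2) + 1196 = (-½ + 32)*(-2) + 1196 = (63/2)*(-2) + 1196 = -63 + 1196 = 1133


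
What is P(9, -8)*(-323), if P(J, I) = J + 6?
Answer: -4845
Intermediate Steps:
P(J, I) = 6 + J
P(9, -8)*(-323) = (6 + 9)*(-323) = 15*(-323) = -4845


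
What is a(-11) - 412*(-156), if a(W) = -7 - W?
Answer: 64276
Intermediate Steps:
a(-11) - 412*(-156) = (-7 - 1*(-11)) - 412*(-156) = (-7 + 11) + 64272 = 4 + 64272 = 64276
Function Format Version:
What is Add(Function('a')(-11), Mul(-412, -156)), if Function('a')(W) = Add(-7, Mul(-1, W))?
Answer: 64276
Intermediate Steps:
Add(Function('a')(-11), Mul(-412, -156)) = Add(Add(-7, Mul(-1, -11)), Mul(-412, -156)) = Add(Add(-7, 11), 64272) = Add(4, 64272) = 64276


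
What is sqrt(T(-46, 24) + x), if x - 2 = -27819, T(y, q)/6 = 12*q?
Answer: I*sqrt(26089) ≈ 161.52*I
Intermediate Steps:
T(y, q) = 72*q (T(y, q) = 6*(12*q) = 72*q)
x = -27817 (x = 2 - 27819 = -27817)
sqrt(T(-46, 24) + x) = sqrt(72*24 - 27817) = sqrt(1728 - 27817) = sqrt(-26089) = I*sqrt(26089)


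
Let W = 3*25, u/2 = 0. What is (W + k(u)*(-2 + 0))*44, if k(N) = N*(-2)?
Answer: 3300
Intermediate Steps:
u = 0 (u = 2*0 = 0)
W = 75
k(N) = -2*N
(W + k(u)*(-2 + 0))*44 = (75 + (-2*0)*(-2 + 0))*44 = (75 + 0*(-2))*44 = (75 + 0)*44 = 75*44 = 3300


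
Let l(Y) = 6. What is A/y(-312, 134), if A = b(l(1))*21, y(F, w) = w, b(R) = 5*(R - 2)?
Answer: 210/67 ≈ 3.1343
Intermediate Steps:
b(R) = -10 + 5*R (b(R) = 5*(-2 + R) = -10 + 5*R)
A = 420 (A = (-10 + 5*6)*21 = (-10 + 30)*21 = 20*21 = 420)
A/y(-312, 134) = 420/134 = 420*(1/134) = 210/67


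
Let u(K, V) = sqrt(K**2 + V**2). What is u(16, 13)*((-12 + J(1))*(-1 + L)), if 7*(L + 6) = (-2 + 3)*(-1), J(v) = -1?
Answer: 3250*sqrt(17)/7 ≈ 1914.3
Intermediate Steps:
L = -43/7 (L = -6 + ((-2 + 3)*(-1))/7 = -6 + (1*(-1))/7 = -6 + (1/7)*(-1) = -6 - 1/7 = -43/7 ≈ -6.1429)
u(16, 13)*((-12 + J(1))*(-1 + L)) = sqrt(16**2 + 13**2)*((-12 - 1)*(-1 - 43/7)) = sqrt(256 + 169)*(-13*(-50/7)) = sqrt(425)*(650/7) = (5*sqrt(17))*(650/7) = 3250*sqrt(17)/7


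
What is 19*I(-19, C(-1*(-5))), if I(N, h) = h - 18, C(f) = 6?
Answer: -228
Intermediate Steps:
I(N, h) = -18 + h
19*I(-19, C(-1*(-5))) = 19*(-18 + 6) = 19*(-12) = -228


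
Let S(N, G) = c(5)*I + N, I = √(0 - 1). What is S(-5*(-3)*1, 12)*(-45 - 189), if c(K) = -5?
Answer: -3510 + 1170*I ≈ -3510.0 + 1170.0*I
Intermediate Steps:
I
S(N, G) = N - 5*I (S(N, G) = -5*I + N = N - 5*I)
S(-5*(-3)*1, 12)*(-45 - 189) = (-5*(-3)*1 - 5*I)*(-45 - 189) = (15*1 - 5*I)*(-234) = (15 - 5*I)*(-234) = -3510 + 1170*I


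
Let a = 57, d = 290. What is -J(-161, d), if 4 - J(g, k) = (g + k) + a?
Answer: 182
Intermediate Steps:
J(g, k) = -53 - g - k (J(g, k) = 4 - ((g + k) + 57) = 4 - (57 + g + k) = 4 + (-57 - g - k) = -53 - g - k)
-J(-161, d) = -(-53 - 1*(-161) - 1*290) = -(-53 + 161 - 290) = -1*(-182) = 182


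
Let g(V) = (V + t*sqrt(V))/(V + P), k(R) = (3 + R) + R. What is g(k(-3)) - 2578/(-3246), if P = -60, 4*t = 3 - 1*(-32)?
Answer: 3188/3787 - 5*I*sqrt(3)/36 ≈ 0.84183 - 0.24056*I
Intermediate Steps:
t = 35/4 (t = (3 - 1*(-32))/4 = (3 + 32)/4 = (1/4)*35 = 35/4 ≈ 8.7500)
k(R) = 3 + 2*R
g(V) = (V + 35*sqrt(V)/4)/(-60 + V) (g(V) = (V + 35*sqrt(V)/4)/(V - 60) = (V + 35*sqrt(V)/4)/(-60 + V))
g(k(-3)) - 2578/(-3246) = ((3 + 2*(-3)) + 35*sqrt(3 + 2*(-3))/4)/(-60 + (3 + 2*(-3))) - 2578/(-3246) = ((3 - 6) + 35*sqrt(3 - 6)/4)/(-60 + (3 - 6)) - 2578*(-1/3246) = (-3 + 35*sqrt(-3)/4)/(-60 - 3) + 1289/1623 = (-3 + 35*(I*sqrt(3))/4)/(-63) + 1289/1623 = -(-3 + 35*I*sqrt(3)/4)/63 + 1289/1623 = (1/21 - 5*I*sqrt(3)/36) + 1289/1623 = 3188/3787 - 5*I*sqrt(3)/36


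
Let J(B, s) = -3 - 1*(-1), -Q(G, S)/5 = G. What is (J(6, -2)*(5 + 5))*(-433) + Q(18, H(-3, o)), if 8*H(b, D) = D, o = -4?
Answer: 8570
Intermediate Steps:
H(b, D) = D/8
Q(G, S) = -5*G
J(B, s) = -2 (J(B, s) = -3 + 1 = -2)
(J(6, -2)*(5 + 5))*(-433) + Q(18, H(-3, o)) = -2*(5 + 5)*(-433) - 5*18 = -2*10*(-433) - 90 = -20*(-433) - 90 = 8660 - 90 = 8570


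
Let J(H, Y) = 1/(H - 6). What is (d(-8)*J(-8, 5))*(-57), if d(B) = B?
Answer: -228/7 ≈ -32.571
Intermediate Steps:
J(H, Y) = 1/(-6 + H)
(d(-8)*J(-8, 5))*(-57) = -8/(-6 - 8)*(-57) = -8/(-14)*(-57) = -8*(-1/14)*(-57) = (4/7)*(-57) = -228/7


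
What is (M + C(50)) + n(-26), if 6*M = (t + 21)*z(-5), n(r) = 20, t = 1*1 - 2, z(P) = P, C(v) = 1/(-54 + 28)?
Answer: 257/78 ≈ 3.2949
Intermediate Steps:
C(v) = -1/26 (C(v) = 1/(-26) = -1/26)
t = -1 (t = 1 - 2 = -1)
M = -50/3 (M = ((-1 + 21)*(-5))/6 = (20*(-5))/6 = (1/6)*(-100) = -50/3 ≈ -16.667)
(M + C(50)) + n(-26) = (-50/3 - 1/26) + 20 = -1303/78 + 20 = 257/78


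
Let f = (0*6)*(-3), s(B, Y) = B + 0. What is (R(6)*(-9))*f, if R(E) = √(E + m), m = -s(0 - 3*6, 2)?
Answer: 0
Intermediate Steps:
s(B, Y) = B
f = 0 (f = 0*(-3) = 0)
m = 18 (m = -(0 - 3*6) = -(0 - 18) = -1*(-18) = 18)
R(E) = √(18 + E) (R(E) = √(E + 18) = √(18 + E))
(R(6)*(-9))*f = (√(18 + 6)*(-9))*0 = (√24*(-9))*0 = ((2*√6)*(-9))*0 = -18*√6*0 = 0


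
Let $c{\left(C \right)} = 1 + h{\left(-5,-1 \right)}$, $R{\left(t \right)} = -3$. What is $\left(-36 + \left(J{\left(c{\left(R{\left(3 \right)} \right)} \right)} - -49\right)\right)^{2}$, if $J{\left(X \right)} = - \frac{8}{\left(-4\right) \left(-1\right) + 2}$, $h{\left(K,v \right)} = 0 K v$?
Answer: $\frac{1225}{9} \approx 136.11$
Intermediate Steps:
$h{\left(K,v \right)} = 0$ ($h{\left(K,v \right)} = 0 v = 0$)
$c{\left(C \right)} = 1$ ($c{\left(C \right)} = 1 + 0 = 1$)
$J{\left(X \right)} = - \frac{4}{3}$ ($J{\left(X \right)} = - \frac{8}{4 + 2} = - \frac{8}{6} = \left(-8\right) \frac{1}{6} = - \frac{4}{3}$)
$\left(-36 + \left(J{\left(c{\left(R{\left(3 \right)} \right)} \right)} - -49\right)\right)^{2} = \left(-36 - - \frac{143}{3}\right)^{2} = \left(-36 + \left(- \frac{4}{3} + 49\right)\right)^{2} = \left(-36 + \frac{143}{3}\right)^{2} = \left(\frac{35}{3}\right)^{2} = \frac{1225}{9}$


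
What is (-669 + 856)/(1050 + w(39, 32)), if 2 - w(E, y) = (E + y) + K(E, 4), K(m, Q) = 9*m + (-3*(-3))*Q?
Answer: 17/54 ≈ 0.31481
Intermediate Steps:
K(m, Q) = 9*Q + 9*m (K(m, Q) = 9*m + 9*Q = 9*Q + 9*m)
w(E, y) = -34 - y - 10*E (w(E, y) = 2 - ((E + y) + (9*4 + 9*E)) = 2 - ((E + y) + (36 + 9*E)) = 2 - (36 + y + 10*E) = 2 + (-36 - y - 10*E) = -34 - y - 10*E)
(-669 + 856)/(1050 + w(39, 32)) = (-669 + 856)/(1050 + (-34 - 1*32 - 10*39)) = 187/(1050 + (-34 - 32 - 390)) = 187/(1050 - 456) = 187/594 = 187*(1/594) = 17/54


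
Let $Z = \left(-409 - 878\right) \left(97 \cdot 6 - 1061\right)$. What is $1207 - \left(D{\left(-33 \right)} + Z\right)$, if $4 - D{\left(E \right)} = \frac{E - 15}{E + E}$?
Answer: $- \frac{6767962}{11} \approx -6.1527 \cdot 10^{5}$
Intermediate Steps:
$D{\left(E \right)} = 4 - \frac{-15 + E}{2 E}$ ($D{\left(E \right)} = 4 - \frac{E - 15}{E + E} = 4 - \frac{-15 + E}{2 E}$)
$Z = 616473$ ($Z = - 1287 \left(582 - 1061\right) = \left(-1287\right) \left(-479\right) = 616473$)
$1207 - \left(D{\left(-33 \right)} + Z\right) = 1207 - \left(\frac{15 + 7 \left(-33\right)}{2 \left(-33\right)} + 616473\right) = 1207 - \left(\frac{1}{2} \left(- \frac{1}{33}\right) \left(15 - 231\right) + 616473\right) = 1207 - \left(\frac{1}{2} \left(- \frac{1}{33}\right) \left(-216\right) + 616473\right) = 1207 - \left(\frac{36}{11} + 616473\right) = 1207 - \frac{6781239}{11} = - \frac{6767962}{11}$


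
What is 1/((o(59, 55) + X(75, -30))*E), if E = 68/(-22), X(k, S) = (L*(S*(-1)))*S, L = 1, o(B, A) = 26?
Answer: 11/29716 ≈ 0.00037017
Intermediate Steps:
X(k, S) = -S² (X(k, S) = (1*(S*(-1)))*S = (1*(-S))*S = (-S)*S = -S²)
E = -34/11 (E = 68*(-1/22) = -34/11 ≈ -3.0909)
1/((o(59, 55) + X(75, -30))*E) = 1/((26 - 1*(-30)²)*(-34/11)) = -11/34/(26 - 1*900) = -11/34/(26 - 900) = -11/34/(-874) = -1/874*(-11/34) = 11/29716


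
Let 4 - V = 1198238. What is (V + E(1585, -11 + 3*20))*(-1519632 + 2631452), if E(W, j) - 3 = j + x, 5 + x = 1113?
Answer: -1330930814680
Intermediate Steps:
x = 1108 (x = -5 + 1113 = 1108)
V = -1198234 (V = 4 - 1*1198238 = 4 - 1198238 = -1198234)
E(W, j) = 1111 + j (E(W, j) = 3 + (j + 1108) = 3 + (1108 + j) = 1111 + j)
(V + E(1585, -11 + 3*20))*(-1519632 + 2631452) = (-1198234 + (1111 + (-11 + 3*20)))*(-1519632 + 2631452) = (-1198234 + (1111 + (-11 + 60)))*1111820 = (-1198234 + (1111 + 49))*1111820 = (-1198234 + 1160)*1111820 = -1197074*1111820 = -1330930814680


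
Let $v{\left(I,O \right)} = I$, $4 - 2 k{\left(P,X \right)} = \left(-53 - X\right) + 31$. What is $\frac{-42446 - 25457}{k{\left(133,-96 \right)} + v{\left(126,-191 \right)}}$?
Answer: $- \frac{67903}{91} \approx -746.19$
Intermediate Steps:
$k{\left(P,X \right)} = 13 + \frac{X}{2}$ ($k{\left(P,X \right)} = 2 - \frac{\left(-53 - X\right) + 31}{2} = 2 - \frac{-22 - X}{2} = 2 + \left(11 + \frac{X}{2}\right) = 13 + \frac{X}{2}$)
$\frac{-42446 - 25457}{k{\left(133,-96 \right)} + v{\left(126,-191 \right)}} = \frac{-42446 - 25457}{\left(13 + \frac{1}{2} \left(-96\right)\right) + 126} = - \frac{67903}{\left(13 - 48\right) + 126} = - \frac{67903}{-35 + 126} = - \frac{67903}{91}$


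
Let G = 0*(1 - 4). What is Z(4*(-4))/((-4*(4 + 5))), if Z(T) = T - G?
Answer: 4/9 ≈ 0.44444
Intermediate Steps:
G = 0 (G = 0*(-3) = 0)
Z(T) = T (Z(T) = T - 1*0 = T + 0 = T)
Z(4*(-4))/((-4*(4 + 5))) = (4*(-4))/((-4*(4 + 5))) = -16/(-4*9) = -16/(-36) = -1/36*(-16) = 4/9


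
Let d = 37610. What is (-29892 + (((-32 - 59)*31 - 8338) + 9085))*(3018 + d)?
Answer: -1298714648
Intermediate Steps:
(-29892 + (((-32 - 59)*31 - 8338) + 9085))*(3018 + d) = (-29892 + (((-32 - 59)*31 - 8338) + 9085))*(3018 + 37610) = (-29892 + ((-91*31 - 8338) + 9085))*40628 = (-29892 + ((-2821 - 8338) + 9085))*40628 = (-29892 + (-11159 + 9085))*40628 = (-29892 - 2074)*40628 = -31966*40628 = -1298714648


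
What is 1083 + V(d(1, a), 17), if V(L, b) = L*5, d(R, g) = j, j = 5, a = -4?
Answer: 1108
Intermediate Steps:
d(R, g) = 5
V(L, b) = 5*L
1083 + V(d(1, a), 17) = 1083 + 5*5 = 1083 + 25 = 1108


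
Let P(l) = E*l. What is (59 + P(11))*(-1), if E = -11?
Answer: 62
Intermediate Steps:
P(l) = -11*l
(59 + P(11))*(-1) = (59 - 11*11)*(-1) = (59 - 121)*(-1) = -62*(-1) = 62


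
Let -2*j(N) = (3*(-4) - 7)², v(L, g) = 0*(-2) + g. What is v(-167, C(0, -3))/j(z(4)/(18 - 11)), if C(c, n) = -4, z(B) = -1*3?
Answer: 8/361 ≈ 0.022161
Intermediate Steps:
z(B) = -3
v(L, g) = g (v(L, g) = 0 + g = g)
j(N) = -361/2 (j(N) = -(3*(-4) - 7)²/2 = -(-12 - 7)²/2 = -½*(-19)² = -½*361 = -361/2)
v(-167, C(0, -3))/j(z(4)/(18 - 11)) = -4/(-361/2) = -4*(-2/361) = 8/361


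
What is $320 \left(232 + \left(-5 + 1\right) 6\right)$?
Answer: $66560$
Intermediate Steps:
$320 \left(232 + \left(-5 + 1\right) 6\right) = 320 \left(232 - 24\right) = 320 \cdot 208 = 66560$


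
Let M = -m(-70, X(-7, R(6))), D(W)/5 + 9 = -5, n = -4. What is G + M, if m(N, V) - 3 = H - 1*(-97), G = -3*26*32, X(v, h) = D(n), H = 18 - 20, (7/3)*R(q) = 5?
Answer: -2594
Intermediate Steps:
D(W) = -70 (D(W) = -45 + 5*(-5) = -45 - 25 = -70)
R(q) = 15/7 (R(q) = (3/7)*5 = 15/7)
H = -2
X(v, h) = -70
G = -2496 (G = -78*32 = -2496)
m(N, V) = 98 (m(N, V) = 3 + (-2 - 1*(-97)) = 3 + (-2 + 97) = 3 + 95 = 98)
M = -98 (M = -1*98 = -98)
G + M = -2496 - 98 = -2594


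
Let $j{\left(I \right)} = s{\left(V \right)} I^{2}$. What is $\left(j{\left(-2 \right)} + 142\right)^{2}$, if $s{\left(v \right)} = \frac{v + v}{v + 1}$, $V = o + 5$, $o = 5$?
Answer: $\frac{2696164}{121} \approx 22282.0$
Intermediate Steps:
$V = 10$ ($V = 5 + 5 = 10$)
$s{\left(v \right)} = \frac{2 v}{1 + v}$
$j{\left(I \right)} = \frac{20 I^{2}}{11}$ ($j{\left(I \right)} = 2 \cdot 10 \frac{1}{1 + 10} I^{2} = 2 \cdot 10 \cdot \frac{1}{11} I^{2} = \frac{20 I^{2}}{11}$)
$\left(j{\left(-2 \right)} + 142\right)^{2} = \left(\frac{20 \left(-2\right)^{2}}{11} + 142\right)^{2} = \left(\frac{20}{11} \cdot 4 + 142\right)^{2} = \left(\frac{80}{11} + 142\right)^{2} = \left(\frac{1642}{11}\right)^{2} = \frac{2696164}{121}$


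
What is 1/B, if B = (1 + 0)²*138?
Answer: 1/138 ≈ 0.0072464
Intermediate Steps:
B = 138 (B = 1²*138 = 1*138 = 138)
1/B = 1/138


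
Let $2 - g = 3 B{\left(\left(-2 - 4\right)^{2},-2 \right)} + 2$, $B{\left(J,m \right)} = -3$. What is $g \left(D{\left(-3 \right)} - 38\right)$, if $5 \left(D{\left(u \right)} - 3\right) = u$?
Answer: $- \frac{1602}{5} \approx -320.4$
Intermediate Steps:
$D{\left(u \right)} = 3 + \frac{u}{5}$
$g = 9$ ($g = 2 - \left(3 \left(-3\right) + 2\right) = 2 - \left(-9 + 2\right) = 2 - -7 = 2 + 7 = 9$)
$g \left(D{\left(-3 \right)} - 38\right) = 9 \left(\left(3 + \frac{1}{5} \left(-3\right)\right) - 38\right) = 9 \left(\left(3 - \frac{3}{5}\right) - 38\right) = 9 \left(\frac{12}{5} - 38\right) = 9 \left(- \frac{178}{5}\right) = - \frac{1602}{5}$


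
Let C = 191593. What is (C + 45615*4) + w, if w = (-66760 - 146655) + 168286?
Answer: 328924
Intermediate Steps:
w = -45129 (w = -213415 + 168286 = -45129)
(C + 45615*4) + w = (191593 + 45615*4) - 45129 = (191593 + 182460) - 45129 = 374053 - 45129 = 328924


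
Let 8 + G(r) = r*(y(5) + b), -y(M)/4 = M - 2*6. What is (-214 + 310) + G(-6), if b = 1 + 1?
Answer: -92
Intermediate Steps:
y(M) = 48 - 4*M (y(M) = -4*(M - 2*6) = -4*(M - 12) = -4*(-12 + M) = 48 - 4*M)
b = 2
G(r) = -8 + 30*r (G(r) = -8 + r*((48 - 4*5) + 2) = -8 + r*((48 - 20) + 2) = -8 + r*(28 + 2) = -8 + r*30 = -8 + 30*r)
(-214 + 310) + G(-6) = (-214 + 310) + (-8 + 30*(-6)) = 96 + (-8 - 180) = 96 - 188 = -92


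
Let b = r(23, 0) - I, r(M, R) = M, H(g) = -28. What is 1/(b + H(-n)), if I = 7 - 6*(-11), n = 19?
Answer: -1/78 ≈ -0.012821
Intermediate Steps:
I = 73 (I = 7 + 66 = 73)
b = -50 (b = 23 - 1*73 = 23 - 73 = -50)
1/(b + H(-n)) = 1/(-50 - 28) = 1/(-78) = -1/78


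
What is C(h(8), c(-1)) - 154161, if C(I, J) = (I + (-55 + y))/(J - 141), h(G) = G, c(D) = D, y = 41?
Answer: -10945428/71 ≈ -1.5416e+5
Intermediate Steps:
C(I, J) = (-14 + I)/(-141 + J) (C(I, J) = (I + (-55 + 41))/(J - 141) = (I - 14)/(-141 + J) = (-14 + I)/(-141 + J))
C(h(8), c(-1)) - 154161 = (-14 + 8)/(-141 - 1) - 154161 = -6/(-142) - 154161 = -1/142*(-6) - 154161 = 3/71 - 154161 = -10945428/71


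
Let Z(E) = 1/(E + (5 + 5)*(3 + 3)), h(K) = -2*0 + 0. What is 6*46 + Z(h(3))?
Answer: 16561/60 ≈ 276.02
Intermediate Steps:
h(K) = 0 (h(K) = 0 + 0 = 0)
Z(E) = 1/(60 + E) (Z(E) = 1/(E + 10*6) = 1/(E + 60) = 1/(60 + E))
6*46 + Z(h(3)) = 6*46 + 1/(60 + 0) = 276 + 1/60 = 16561/60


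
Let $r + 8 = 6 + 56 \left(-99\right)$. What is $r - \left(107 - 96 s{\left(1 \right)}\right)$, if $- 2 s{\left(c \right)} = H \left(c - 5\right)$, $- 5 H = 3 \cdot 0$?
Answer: $-5653$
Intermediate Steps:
$H = 0$ ($H = - \frac{3 \cdot 0}{5} = \left(- \frac{1}{5}\right) 0 = 0$)
$s{\left(c \right)} = 0$ ($s{\left(c \right)} = - \frac{0 \left(c - 5\right)}{2} = - \frac{0 \left(-5 + c\right)}{2} = \left(- \frac{1}{2}\right) 0 = 0$)
$r = -5546$ ($r = -8 + \left(6 + 56 \left(-99\right)\right) = -8 + \left(6 - 5544\right) = -8 - 5538 = -5546$)
$r - \left(107 - 96 s{\left(1 \right)}\right) = -5546 - \left(107 - 0\right) = -5546 - \left(107 + 0\right) = -5546 - 107 = -5653$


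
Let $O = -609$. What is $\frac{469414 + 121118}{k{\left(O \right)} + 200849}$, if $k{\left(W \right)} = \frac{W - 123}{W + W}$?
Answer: $\frac{39959332}{13590823} \approx 2.9402$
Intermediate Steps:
$k{\left(W \right)} = \frac{-123 + W}{2 W}$
$\frac{469414 + 121118}{k{\left(O \right)} + 200849} = \frac{469414 + 121118}{\frac{-123 - 609}{2 \left(-609\right)} + 200849} = \frac{590532}{\frac{1}{2} \left(- \frac{1}{609}\right) \left(-732\right) + 200849} = \frac{590532}{\frac{122}{203} + 200849} = \frac{590532}{\frac{40772469}{203}} = 590532 \cdot \frac{203}{40772469} = \frac{39959332}{13590823}$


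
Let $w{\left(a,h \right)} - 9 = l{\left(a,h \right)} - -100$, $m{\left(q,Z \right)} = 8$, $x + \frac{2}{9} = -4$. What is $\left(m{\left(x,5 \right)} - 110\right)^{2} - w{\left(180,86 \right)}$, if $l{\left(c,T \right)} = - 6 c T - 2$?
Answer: $103177$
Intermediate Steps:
$x = - \frac{38}{9}$ ($x = - \frac{2}{9} - 4 = - \frac{38}{9} \approx -4.2222$)
$l{\left(c,T \right)} = -2 - 6 T c$ ($l{\left(c,T \right)} = - 6 T c - 2 = -2 - 6 T c$)
$w{\left(a,h \right)} = 107 - 6 a h$ ($w{\left(a,h \right)} = 9 - \left(-98 + 6 h a\right) = 9 + \left(\left(-2 - 6 a h\right) + 100\right) = 9 - \left(-98 + 6 a h\right) = 107 - 6 a h$)
$\left(m{\left(x,5 \right)} - 110\right)^{2} - w{\left(180,86 \right)} = \left(8 - 110\right)^{2} - \left(107 - 1080 \cdot 86\right) = \left(-102\right)^{2} - \left(107 - 92880\right) = 10404 - -92773 = 10404 + 92773 = 103177$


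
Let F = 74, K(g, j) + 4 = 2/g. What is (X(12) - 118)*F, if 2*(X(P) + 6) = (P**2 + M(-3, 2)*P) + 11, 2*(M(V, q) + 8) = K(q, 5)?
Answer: -7659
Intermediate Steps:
K(g, j) = -4 + 2/g
M(V, q) = -10 + 1/q (M(V, q) = -8 + (-4 + 2/q)/2 = -8 + (-2 + 1/q) = -10 + 1/q)
X(P) = -1/2 + P**2/2 - 19*P/4 (X(P) = -6 + ((P**2 + (-10 + 1/2)*P) + 11)/2 = -6 + ((P**2 - 19*P/2) + 11)/2 = -6 + (11 + P**2 - 19*P/2)/2 = -6 + (11/2 + P**2/2 - 19*P/4) = -1/2 + P**2/2 - 19*P/4)
(X(12) - 118)*F = ((-1/2 + (1/2)*12**2 - 19/4*12) - 118)*74 = ((-1/2 + (1/2)*144 - 57) - 118)*74 = ((-1/2 + 72 - 57) - 118)*74 = (29/2 - 118)*74 = -207/2*74 = -7659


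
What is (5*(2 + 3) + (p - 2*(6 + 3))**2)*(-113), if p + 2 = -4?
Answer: -67913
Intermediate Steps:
p = -6 (p = -2 - 4 = -6)
(5*(2 + 3) + (p - 2*(6 + 3))**2)*(-113) = (5*(2 + 3) + (-6 - 2*(6 + 3))**2)*(-113) = (5*5 + (-6 - 2*9)**2)*(-113) = (25 + (-6 - 18)**2)*(-113) = (25 + (-24)**2)*(-113) = (25 + 576)*(-113) = 601*(-113) = -67913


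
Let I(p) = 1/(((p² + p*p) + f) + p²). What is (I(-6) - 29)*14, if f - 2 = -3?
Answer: -43428/107 ≈ -405.87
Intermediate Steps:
f = -1 (f = 2 - 3 = -1)
I(p) = 1/(-1 + 3*p²) (I(p) = 1/(((p² + p*p) - 1) + p²) = 1/(((p² + p²) - 1) + p²) = 1/((2*p² - 1) + p²) = 1/((-1 + 2*p²) + p²) = 1/(-1 + 3*p²))
(I(-6) - 29)*14 = (1/(-1 + 3*(-6)²) - 29)*14 = (1/(-1 + 3*36) - 29)*14 = (1/(-1 + 108) - 29)*14 = (1/107 - 29)*14 = -3102/107*14 = -43428/107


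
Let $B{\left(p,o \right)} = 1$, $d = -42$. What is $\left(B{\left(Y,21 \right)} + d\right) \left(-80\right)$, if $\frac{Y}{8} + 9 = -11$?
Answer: $3280$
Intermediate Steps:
$Y = -160$ ($Y = -72 + 8 \left(-11\right) = -72 - 88 = -160$)
$\left(B{\left(Y,21 \right)} + d\right) \left(-80\right) = \left(1 - 42\right) \left(-80\right) = \left(-41\right) \left(-80\right) = 3280$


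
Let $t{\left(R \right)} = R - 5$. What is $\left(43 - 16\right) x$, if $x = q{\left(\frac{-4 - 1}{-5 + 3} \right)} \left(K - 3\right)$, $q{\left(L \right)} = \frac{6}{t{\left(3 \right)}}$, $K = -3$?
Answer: $486$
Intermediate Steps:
$t{\left(R \right)} = -5 + R$
$q{\left(L \right)} = -3$ ($q{\left(L \right)} = \frac{6}{-5 + 3} = \frac{6}{-2} = 6 \left(- \frac{1}{2}\right) = -3$)
$x = 18$ ($x = - 3 \left(-3 - 3\right) = \left(-3\right) \left(-6\right) = 18$)
$\left(43 - 16\right) x = \left(43 - 16\right) 18 = 27 \cdot 18 = 486$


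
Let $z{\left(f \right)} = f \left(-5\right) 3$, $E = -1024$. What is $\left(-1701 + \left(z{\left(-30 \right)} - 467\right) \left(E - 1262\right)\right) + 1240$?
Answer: $38401$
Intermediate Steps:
$z{\left(f \right)} = - 15 f$ ($z{\left(f \right)} = - 5 f 3 = - 15 f$)
$\left(-1701 + \left(z{\left(-30 \right)} - 467\right) \left(E - 1262\right)\right) + 1240 = \left(-1701 + \left(\left(-15\right) \left(-30\right) - 467\right) \left(-1024 - 1262\right)\right) + 1240 = \left(-1701 + \left(450 - 467\right) \left(-2286\right)\right) + 1240 = \left(-1701 - -38862\right) + 1240 = \left(-1701 + 38862\right) + 1240 = 37161 + 1240 = 38401$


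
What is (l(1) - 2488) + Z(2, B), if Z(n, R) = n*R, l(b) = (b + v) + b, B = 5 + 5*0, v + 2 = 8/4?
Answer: -2476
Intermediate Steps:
v = 0 (v = -2 + 8/4 = -2 + 8*(¼) = -2 + 2 = 0)
B = 5 (B = 5 + 0 = 5)
l(b) = 2*b (l(b) = (b + 0) + b = b + b = 2*b)
Z(n, R) = R*n
(l(1) - 2488) + Z(2, B) = (2*1 - 2488) + 5*2 = (2 - 2488) + 10 = -2486 + 10 = -2476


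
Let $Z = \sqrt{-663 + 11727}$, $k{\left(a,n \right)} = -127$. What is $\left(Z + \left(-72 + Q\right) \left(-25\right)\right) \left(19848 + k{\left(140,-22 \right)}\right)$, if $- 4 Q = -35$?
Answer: $\frac{124735325}{4} + 39442 \sqrt{2766} \approx 3.3258 \cdot 10^{7}$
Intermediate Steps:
$Q = \frac{35}{4}$ ($Q = \left(- \frac{1}{4}\right) \left(-35\right) = \frac{35}{4} \approx 8.75$)
$Z = 2 \sqrt{2766}$ ($Z = \sqrt{11064} = 2 \sqrt{2766} \approx 105.19$)
$\left(Z + \left(-72 + Q\right) \left(-25\right)\right) \left(19848 + k{\left(140,-22 \right)}\right) = \left(2 \sqrt{2766} + \left(-72 + \frac{35}{4}\right) \left(-25\right)\right) \left(19848 - 127\right) = \left(2 \sqrt{2766} - - \frac{6325}{4}\right) 19721 = \left(2 \sqrt{2766} + \frac{6325}{4}\right) 19721 = \left(\frac{6325}{4} + 2 \sqrt{2766}\right) 19721 = \frac{124735325}{4} + 39442 \sqrt{2766}$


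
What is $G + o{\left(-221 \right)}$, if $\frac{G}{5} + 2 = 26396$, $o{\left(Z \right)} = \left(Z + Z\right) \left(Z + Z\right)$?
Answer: $327334$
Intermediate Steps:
$o{\left(Z \right)} = 4 Z^{2}$ ($o{\left(Z \right)} = 2 Z 2 Z = 4 Z^{2}$)
$G = 131970$ ($G = -10 + 5 \cdot 26396 = -10 + 131980 = 131970$)
$G + o{\left(-221 \right)} = 131970 + 4 \left(-221\right)^{2} = 131970 + 4 \cdot 48841 = 131970 + 195364 = 327334$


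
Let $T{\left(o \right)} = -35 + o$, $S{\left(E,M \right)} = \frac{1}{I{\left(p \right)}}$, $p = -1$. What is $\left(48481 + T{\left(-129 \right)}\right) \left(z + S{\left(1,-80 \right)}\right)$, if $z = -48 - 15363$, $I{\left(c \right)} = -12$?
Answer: $- \frac{8935407761}{12} \approx -7.4462 \cdot 10^{8}$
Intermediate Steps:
$S{\left(E,M \right)} = - \frac{1}{12}$ ($S{\left(E,M \right)} = \frac{1}{-12} = - \frac{1}{12}$)
$z = -15411$
$\left(48481 + T{\left(-129 \right)}\right) \left(z + S{\left(1,-80 \right)}\right) = \left(48481 - 164\right) \left(-15411 - \frac{1}{12}\right) = \left(48481 - 164\right) \left(- \frac{184933}{12}\right) = 48317 \left(- \frac{184933}{12}\right) = - \frac{8935407761}{12}$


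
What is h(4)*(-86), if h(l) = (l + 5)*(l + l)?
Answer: -6192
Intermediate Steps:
h(l) = 2*l*(5 + l) (h(l) = (5 + l)*(2*l) = 2*l*(5 + l))
h(4)*(-86) = (2*4*(5 + 4))*(-86) = (2*4*9)*(-86) = 72*(-86) = -6192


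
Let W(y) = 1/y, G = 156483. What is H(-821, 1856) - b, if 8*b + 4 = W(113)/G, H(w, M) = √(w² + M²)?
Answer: 70730315/141460632 + √4118777 ≈ 2030.0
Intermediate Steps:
H(w, M) = √(M² + w²)
b = -70730315/141460632 (b = -½ + (1/(113*156483))/8 = -½ + ((1/113)*(1/156483))/8 = -½ + (⅛)*(1/17682579) = -½ + 1/141460632 = -70730315/141460632 ≈ -0.50000)
H(-821, 1856) - b = √(1856² + (-821)²) - 1*(-70730315/141460632) = √(3444736 + 674041) + 70730315/141460632 = √4118777 + 70730315/141460632 = 70730315/141460632 + √4118777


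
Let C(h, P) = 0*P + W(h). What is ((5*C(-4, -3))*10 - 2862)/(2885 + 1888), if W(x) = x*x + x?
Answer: -754/1591 ≈ -0.47392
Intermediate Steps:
W(x) = x + x**2 (W(x) = x**2 + x = x + x**2)
C(h, P) = h*(1 + h) (C(h, P) = 0*P + h*(1 + h) = 0 + h*(1 + h) = h*(1 + h))
((5*C(-4, -3))*10 - 2862)/(2885 + 1888) = ((5*(-4*(1 - 4)))*10 - 2862)/(2885 + 1888) = ((5*(-4*(-3)))*10 - 2862)/4773 = ((5*12)*10 - 2862)*(1/4773) = (60*10 - 2862)*(1/4773) = (600 - 2862)*(1/4773) = -2262*1/4773 = -754/1591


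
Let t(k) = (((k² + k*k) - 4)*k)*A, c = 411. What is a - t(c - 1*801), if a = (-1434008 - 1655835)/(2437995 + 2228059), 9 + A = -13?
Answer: -12178408782060563/4666054 ≈ -2.6100e+9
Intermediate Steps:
A = -22 (A = -9 - 13 = -22)
a = -3089843/4666054 ≈ -0.66220
t(k) = -22*k*(-4 + 2*k²) (t(k) = (((k² + k*k) - 4)*k)*(-22) = (((k² + k²) - 4)*k)*(-22) = ((2*k² - 4)*k)*(-22) = ((-4 + 2*k²)*k)*(-22) = (k*(-4 + 2*k²))*(-22) = -22*k*(-4 + 2*k²))
a - t(c - 1*801) = -3089843/4666054 - 44*(411 - 1*801)*(2 - (411 - 1*801)²) = -3089843/4666054 - 44*(411 - 801)*(2 - (411 - 801)²) = -3089843/4666054 - 44*(-390)*(2 - 1*(-390)²) = -3089843/4666054 - 44*(-390)*(2 - 1*152100) = -3089843/4666054 - 44*(-390)*(2 - 152100) = -3089843/4666054 - 44*(-390)*(-152098) = -3089843/4666054 - 1*2610001680 = -3089843/4666054 - 2610001680 = -12178408782060563/4666054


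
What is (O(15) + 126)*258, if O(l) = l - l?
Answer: 32508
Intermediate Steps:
O(l) = 0
(O(15) + 126)*258 = (0 + 126)*258 = 126*258 = 32508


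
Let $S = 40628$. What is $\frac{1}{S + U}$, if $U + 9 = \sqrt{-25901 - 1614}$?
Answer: $\frac{40619}{1649930676} - \frac{i \sqrt{27515}}{1649930676} \approx 2.4619 \cdot 10^{-5} - 1.0054 \cdot 10^{-7} i$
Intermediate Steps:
$U = -9 + i \sqrt{27515}$ ($U = -9 + \sqrt{-25901 - 1614} = -9 + \sqrt{-27515} = -9 + i \sqrt{27515} \approx -9.0 + 165.88 i$)
$\frac{1}{S + U} = \frac{1}{40628 - \left(9 - i \sqrt{27515}\right)} = \frac{1}{40619 + i \sqrt{27515}}$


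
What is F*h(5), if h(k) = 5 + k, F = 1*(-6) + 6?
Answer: 0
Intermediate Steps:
F = 0 (F = -6 + 6 = 0)
F*h(5) = 0*(5 + 5) = 0*10 = 0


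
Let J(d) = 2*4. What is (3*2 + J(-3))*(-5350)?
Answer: -74900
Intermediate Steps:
J(d) = 8
(3*2 + J(-3))*(-5350) = (3*2 + 8)*(-5350) = (6 + 8)*(-5350) = 14*(-5350) = -74900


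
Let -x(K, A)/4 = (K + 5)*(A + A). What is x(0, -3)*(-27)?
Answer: -3240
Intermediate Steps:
x(K, A) = -8*A*(5 + K) (x(K, A) = -4*(K + 5)*(A + A) = -4*(5 + K)*2*A = -8*A*(5 + K))
x(0, -3)*(-27) = -8*(-3)*(5 + 0)*(-27) = -8*(-3)*5*(-27) = 120*(-27) = -3240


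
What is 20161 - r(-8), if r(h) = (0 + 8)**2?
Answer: 20097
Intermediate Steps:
r(h) = 64 (r(h) = 8**2 = 64)
20161 - r(-8) = 20161 - 1*64 = 20161 - 64 = 20097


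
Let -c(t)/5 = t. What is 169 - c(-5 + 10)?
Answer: 194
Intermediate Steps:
c(t) = -5*t
169 - c(-5 + 10) = 169 - (-5)*(-5 + 10) = 169 - (-5)*5 = 169 - 1*(-25) = 169 + 25 = 194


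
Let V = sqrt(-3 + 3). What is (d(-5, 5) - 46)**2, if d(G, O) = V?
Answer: 2116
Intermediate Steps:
V = 0 (V = sqrt(0) = 0)
d(G, O) = 0
(d(-5, 5) - 46)**2 = (0 - 46)**2 = (-46)**2 = 2116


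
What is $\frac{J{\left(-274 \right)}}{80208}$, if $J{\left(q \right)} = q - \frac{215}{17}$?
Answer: $- \frac{4873}{1363536} \approx -0.0035738$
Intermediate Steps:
$J{\left(q \right)} = - \frac{215}{17} + q$ ($J{\left(q \right)} = q - \frac{215}{17} = - \frac{215}{17} + q$)
$\frac{J{\left(-274 \right)}}{80208} = \frac{- \frac{215}{17} - 274}{80208} = \left(- \frac{4873}{17}\right) \frac{1}{80208} = - \frac{4873}{1363536}$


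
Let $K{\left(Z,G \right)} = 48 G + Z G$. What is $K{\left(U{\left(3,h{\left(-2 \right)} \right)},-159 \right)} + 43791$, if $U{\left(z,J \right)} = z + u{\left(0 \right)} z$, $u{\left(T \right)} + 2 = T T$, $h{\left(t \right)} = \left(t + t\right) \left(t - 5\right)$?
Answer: $36636$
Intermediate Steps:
$h{\left(t \right)} = 2 t \left(-5 + t\right)$
$u{\left(T \right)} = -2 + T^{2}$ ($u{\left(T \right)} = -2 + T T = -2 + T^{2}$)
$U{\left(z,J \right)} = - z$ ($U{\left(z,J \right)} = z + \left(-2 + 0^{2}\right) z = z + \left(-2 + 0\right) z = z - 2 z = - z$)
$K{\left(Z,G \right)} = 48 G + G Z$
$K{\left(U{\left(3,h{\left(-2 \right)} \right)},-159 \right)} + 43791 = - 159 \left(48 - 3\right) + 43791 = \left(-159\right) 45 + 43791 = -7155 + 43791 = 36636$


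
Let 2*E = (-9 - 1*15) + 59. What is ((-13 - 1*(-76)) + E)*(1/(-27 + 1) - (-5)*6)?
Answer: 125419/52 ≈ 2411.9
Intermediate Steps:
E = 35/2 (E = ((-9 - 1*15) + 59)/2 = ((-9 - 15) + 59)/2 = (-24 + 59)/2 = (½)*35 = 35/2 ≈ 17.500)
((-13 - 1*(-76)) + E)*(1/(-27 + 1) - (-5)*6) = ((-13 - 1*(-76)) + 35/2)*(1/(-27 + 1) - (-5)*6) = ((-13 + 76) + 35/2)*(1/(-26) - 1*(-30)) = (63 + 35/2)*(-1/26 + 30) = (161/2)*(779/26) = 125419/52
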